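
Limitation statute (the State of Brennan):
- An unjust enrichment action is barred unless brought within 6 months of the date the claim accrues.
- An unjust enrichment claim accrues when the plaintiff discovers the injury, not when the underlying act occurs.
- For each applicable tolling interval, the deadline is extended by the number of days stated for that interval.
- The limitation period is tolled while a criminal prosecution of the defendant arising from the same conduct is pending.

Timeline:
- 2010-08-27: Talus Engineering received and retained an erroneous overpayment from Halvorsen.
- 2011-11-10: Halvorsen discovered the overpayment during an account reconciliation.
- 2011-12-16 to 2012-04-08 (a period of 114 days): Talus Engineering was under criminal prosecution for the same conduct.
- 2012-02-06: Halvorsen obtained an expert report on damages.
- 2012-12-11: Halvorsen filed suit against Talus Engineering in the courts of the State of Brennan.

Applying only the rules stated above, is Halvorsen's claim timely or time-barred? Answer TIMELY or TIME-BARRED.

TIME-BARRED

Under the discovery rule, the claim accrued on 2011-11-10, when Halvorsen discovered the injury — not on the 2010-08-27 date of the underlying act.
Adding the 6 months base period to 2011-11-10 gives a deadline of 2012-05-10, before any tolling.
The period was tolled for 114 days by the pending criminal prosecution (2011-12-16 to 2012-04-08), pushing the deadline to 2012-09-01.
The other events in the timeline have no effect on the limitation period under the stated rules.
Filing on 2012-12-11 missed the 2012-09-01 deadline — the action is time-barred.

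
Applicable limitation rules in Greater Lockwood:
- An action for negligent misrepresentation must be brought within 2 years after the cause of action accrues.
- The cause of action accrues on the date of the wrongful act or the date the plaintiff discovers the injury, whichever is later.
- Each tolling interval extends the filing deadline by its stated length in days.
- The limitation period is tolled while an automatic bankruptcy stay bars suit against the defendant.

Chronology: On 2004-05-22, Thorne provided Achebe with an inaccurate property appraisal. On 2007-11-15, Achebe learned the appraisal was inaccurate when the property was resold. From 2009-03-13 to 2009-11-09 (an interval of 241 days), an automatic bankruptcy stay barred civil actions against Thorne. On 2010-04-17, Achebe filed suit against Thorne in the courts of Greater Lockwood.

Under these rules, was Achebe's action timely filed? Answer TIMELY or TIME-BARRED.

TIMELY

Because discovery on 2007-11-15 post-dates the 2004-05-22 act, accrual under the later-of rule falls on 2007-11-15.
Adding the 2 years base period to 2007-11-15 gives a deadline of 2009-11-15, before any tolling.
Because the automatic bankruptcy stay ran from 2009-03-13 to 2009-11-09, the deadline is extended by 241 days to 2010-07-14.
The 2010-04-17 filing precedes the 2010-07-14 deadline; the claim is timely.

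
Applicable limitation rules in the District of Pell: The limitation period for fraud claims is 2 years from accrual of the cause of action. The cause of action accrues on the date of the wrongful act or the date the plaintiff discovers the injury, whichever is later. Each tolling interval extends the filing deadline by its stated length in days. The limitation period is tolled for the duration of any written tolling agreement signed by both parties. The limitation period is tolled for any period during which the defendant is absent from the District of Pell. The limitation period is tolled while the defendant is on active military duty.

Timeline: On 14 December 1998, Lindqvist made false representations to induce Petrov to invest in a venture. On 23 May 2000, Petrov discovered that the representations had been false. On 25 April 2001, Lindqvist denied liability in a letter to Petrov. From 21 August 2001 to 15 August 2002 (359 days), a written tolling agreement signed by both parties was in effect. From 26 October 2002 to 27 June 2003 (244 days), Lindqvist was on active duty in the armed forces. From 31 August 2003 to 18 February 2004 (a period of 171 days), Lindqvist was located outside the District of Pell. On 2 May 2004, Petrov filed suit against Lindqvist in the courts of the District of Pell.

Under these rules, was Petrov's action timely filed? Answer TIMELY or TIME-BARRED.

Because discovery on 23 May 2000 post-dates the 14 December 1998 act, accrual under the later-of rule falls on 23 May 2000.
The untolled deadline — 2 years after 23 May 2000 — is 23 May 2002.
The period was tolled for 359 days by the written tolling agreement (21 August 2001 to 15 August 2002), pushing the deadline to 17 May 2003.
Because the defendant's active military service ran from 26 October 2002 to 27 June 2003, the deadline is extended by 244 days to 16 January 2004.
The period was tolled for 171 days by the defendant's absence from the jurisdiction (31 August 2003 to 18 February 2004), pushing the deadline to 5 July 2004.
None of the other events listed affects the running of the period under the stated rules.
The 2 May 2004 filing precedes the 5 July 2004 deadline; the claim is timely.

TIMELY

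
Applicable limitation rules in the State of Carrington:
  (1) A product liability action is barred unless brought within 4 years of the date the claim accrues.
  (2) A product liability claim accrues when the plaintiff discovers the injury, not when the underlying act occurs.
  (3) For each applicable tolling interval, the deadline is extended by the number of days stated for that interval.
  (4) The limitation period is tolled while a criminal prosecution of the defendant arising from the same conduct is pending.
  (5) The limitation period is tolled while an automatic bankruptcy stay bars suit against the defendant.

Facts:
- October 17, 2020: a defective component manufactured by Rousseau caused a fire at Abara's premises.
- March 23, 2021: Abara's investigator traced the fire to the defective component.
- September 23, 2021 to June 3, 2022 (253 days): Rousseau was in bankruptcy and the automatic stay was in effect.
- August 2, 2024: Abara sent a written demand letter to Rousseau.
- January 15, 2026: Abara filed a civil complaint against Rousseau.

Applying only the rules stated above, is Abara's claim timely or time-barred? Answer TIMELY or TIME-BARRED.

TIME-BARRED

Under the discovery rule, the claim accrued on March 23, 2021, when Abara discovered the injury — not on the October 17, 2020 date of the underlying act.
The untolled deadline — 4 years after March 23, 2021 — is March 23, 2025.
Because the automatic bankruptcy stay ran from September 23, 2021 to June 3, 2022, the deadline is extended by 253 days to December 1, 2025.
Nothing else in the chronology tolls or restarts the period.
Filing on January 15, 2026 missed the December 1, 2025 deadline — the action is time-barred.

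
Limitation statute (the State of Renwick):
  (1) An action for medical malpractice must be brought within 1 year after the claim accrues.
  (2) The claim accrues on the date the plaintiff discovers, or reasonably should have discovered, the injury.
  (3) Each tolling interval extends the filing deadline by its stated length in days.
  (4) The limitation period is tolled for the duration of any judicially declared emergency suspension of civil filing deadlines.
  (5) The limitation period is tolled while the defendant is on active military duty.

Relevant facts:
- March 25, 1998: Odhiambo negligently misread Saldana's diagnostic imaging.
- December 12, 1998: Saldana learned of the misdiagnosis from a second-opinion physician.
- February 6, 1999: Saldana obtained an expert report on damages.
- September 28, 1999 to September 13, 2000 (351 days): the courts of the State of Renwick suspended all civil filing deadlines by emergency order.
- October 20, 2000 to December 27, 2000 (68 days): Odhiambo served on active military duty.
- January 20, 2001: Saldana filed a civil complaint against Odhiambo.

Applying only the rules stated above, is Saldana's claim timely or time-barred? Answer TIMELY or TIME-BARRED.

TIMELY

The claim did not accrue until Saldana discovered the injury on December 12, 1998; the March 25, 1998 act date does not start the clock under the stated rule.
1 year from December 12, 1998 is December 12, 1999.
The emergency suspension of filing deadlines from September 28, 1999 to September 13, 2000 tolled the period for 351 days, extending the deadline to November 27, 2000.
Because the defendant's active military service ran from October 20, 2000 to December 27, 2000, the deadline is extended by 68 days to February 3, 2001.
Nothing else in the chronology tolls or restarts the period.
Saldana filed on January 20, 2001, before the February 3, 2001 deadline, so the action is timely.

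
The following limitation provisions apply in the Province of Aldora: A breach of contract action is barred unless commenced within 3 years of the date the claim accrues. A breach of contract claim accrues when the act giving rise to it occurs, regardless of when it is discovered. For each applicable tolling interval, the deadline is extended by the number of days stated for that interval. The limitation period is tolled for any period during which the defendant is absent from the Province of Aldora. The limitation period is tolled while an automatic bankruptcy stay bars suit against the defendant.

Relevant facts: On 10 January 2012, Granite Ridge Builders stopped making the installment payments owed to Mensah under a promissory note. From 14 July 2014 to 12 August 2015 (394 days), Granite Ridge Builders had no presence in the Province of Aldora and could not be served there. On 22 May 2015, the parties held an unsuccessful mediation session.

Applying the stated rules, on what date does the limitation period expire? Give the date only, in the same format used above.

The claim accrued on 10 January 2012, the date of the act.
The untolled deadline — 3 years after 10 January 2012 — is 10 January 2015.
The defendant's absence from the jurisdiction from 14 July 2014 to 12 August 2015 tolled the period for 394 days, extending the deadline to 8 February 2016.
None of the other events listed affects the running of the period under the stated rules.

8 February 2016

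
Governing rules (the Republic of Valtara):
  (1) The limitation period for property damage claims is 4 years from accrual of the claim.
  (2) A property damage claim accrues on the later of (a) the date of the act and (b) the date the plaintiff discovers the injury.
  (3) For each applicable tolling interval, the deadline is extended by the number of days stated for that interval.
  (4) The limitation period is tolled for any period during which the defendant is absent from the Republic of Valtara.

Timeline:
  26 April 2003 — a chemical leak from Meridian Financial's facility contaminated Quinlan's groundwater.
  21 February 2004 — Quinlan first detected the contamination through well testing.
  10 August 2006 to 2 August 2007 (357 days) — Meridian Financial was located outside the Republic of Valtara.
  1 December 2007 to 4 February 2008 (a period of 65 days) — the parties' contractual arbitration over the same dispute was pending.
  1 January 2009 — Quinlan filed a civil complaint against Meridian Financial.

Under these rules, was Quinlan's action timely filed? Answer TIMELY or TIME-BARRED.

TIMELY

Taking the later of the act (26 April 2003) and discovery (21 February 2004), the claim accrued on 21 February 2004.
4 years from 21 February 2004 is 21 February 2008.
The defendant's absence from the jurisdiction from 10 August 2006 to 2 August 2007 tolled the period for 357 days, extending the deadline to 12 February 2009.
Although a pending arbitration ran from 1 December 2007 to 4 February 2008, the stated rules do not make that a tolling event, so it is disregarded.
Quinlan filed on 1 January 2009, before the 12 February 2009 deadline, so the action is timely.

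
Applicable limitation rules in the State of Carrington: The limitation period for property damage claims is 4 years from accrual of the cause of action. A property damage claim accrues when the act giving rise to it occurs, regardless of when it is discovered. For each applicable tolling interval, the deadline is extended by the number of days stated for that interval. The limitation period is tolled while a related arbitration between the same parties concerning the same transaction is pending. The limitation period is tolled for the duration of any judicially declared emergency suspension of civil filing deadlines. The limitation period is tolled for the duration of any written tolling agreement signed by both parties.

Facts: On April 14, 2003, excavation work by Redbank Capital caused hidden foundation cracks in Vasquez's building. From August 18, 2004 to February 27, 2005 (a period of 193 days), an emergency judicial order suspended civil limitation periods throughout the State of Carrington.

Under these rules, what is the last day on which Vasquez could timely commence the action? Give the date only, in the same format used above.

October 24, 2007

The cause of action accrued on April 14, 2003, the date of the act.
The untolled deadline — 4 years after April 14, 2003 — is April 14, 2007.
The emergency suspension of filing deadlines from August 18, 2004 to February 27, 2005 tolled the period for 193 days, extending the deadline to October 24, 2007.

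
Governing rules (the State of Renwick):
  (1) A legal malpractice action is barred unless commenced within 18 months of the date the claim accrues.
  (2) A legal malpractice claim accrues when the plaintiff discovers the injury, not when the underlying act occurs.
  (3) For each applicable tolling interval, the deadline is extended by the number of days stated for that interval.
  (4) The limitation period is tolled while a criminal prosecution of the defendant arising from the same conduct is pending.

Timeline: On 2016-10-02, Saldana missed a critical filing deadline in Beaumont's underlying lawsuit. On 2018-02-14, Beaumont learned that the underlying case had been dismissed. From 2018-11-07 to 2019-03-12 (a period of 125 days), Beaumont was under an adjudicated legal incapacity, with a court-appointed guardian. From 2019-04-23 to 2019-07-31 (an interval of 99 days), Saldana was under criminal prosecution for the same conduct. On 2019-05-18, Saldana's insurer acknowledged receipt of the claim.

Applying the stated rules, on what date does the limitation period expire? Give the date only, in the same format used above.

2019-11-21

The claim did not accrue until Beaumont discovered the injury on 2018-02-14; the 2016-10-02 act date does not start the clock under the stated rule.
18 months from 2018-02-14 is 2019-08-14.
Because the pending criminal prosecution ran from 2019-04-23 to 2019-07-31, the deadline is extended by 99 days to 2019-11-21.
Although the plaintiff's incapacity ran from 2018-11-07 to 2019-03-12, the stated rules do not make that a tolling event, so it is disregarded.
The other events in the timeline have no effect on the limitation period under the stated rules.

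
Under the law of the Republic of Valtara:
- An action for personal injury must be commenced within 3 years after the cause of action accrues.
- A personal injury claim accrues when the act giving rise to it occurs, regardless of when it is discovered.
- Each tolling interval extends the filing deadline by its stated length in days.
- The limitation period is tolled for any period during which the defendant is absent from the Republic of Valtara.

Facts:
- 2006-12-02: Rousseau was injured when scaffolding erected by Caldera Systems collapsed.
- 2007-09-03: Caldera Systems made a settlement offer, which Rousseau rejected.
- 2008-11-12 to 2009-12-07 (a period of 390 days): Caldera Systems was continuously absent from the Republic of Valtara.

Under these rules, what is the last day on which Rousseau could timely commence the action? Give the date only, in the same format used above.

2010-12-27

The cause of action accrued on 2006-12-02, the date of the act.
Adding the 3 years base period to 2006-12-02 gives a deadline of 2009-12-02, before any tolling.
Because the defendant's absence from the jurisdiction ran from 2008-11-12 to 2009-12-07, the deadline is extended by 390 days to 2010-12-27.
None of the other events listed affects the running of the period under the stated rules.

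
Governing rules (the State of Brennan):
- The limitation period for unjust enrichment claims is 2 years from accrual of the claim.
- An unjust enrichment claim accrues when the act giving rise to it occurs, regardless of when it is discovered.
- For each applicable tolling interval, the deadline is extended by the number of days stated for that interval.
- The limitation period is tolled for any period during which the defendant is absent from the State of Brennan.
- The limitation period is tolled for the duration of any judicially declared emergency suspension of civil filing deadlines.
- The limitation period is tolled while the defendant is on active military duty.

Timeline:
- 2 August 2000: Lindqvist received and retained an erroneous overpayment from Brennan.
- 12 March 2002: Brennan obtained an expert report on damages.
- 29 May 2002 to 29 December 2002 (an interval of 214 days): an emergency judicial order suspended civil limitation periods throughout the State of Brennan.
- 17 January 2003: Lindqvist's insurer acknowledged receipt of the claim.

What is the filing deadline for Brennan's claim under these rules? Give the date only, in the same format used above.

4 March 2003

The limitation period began to run on 2 August 2000.
The untolled deadline — 2 years after 2 August 2000 — is 2 August 2002.
The period was tolled for 214 days by the emergency suspension of filing deadlines (29 May 2002 to 29 December 2002), pushing the deadline to 4 March 2003.
The other events in the timeline have no effect on the limitation period under the stated rules.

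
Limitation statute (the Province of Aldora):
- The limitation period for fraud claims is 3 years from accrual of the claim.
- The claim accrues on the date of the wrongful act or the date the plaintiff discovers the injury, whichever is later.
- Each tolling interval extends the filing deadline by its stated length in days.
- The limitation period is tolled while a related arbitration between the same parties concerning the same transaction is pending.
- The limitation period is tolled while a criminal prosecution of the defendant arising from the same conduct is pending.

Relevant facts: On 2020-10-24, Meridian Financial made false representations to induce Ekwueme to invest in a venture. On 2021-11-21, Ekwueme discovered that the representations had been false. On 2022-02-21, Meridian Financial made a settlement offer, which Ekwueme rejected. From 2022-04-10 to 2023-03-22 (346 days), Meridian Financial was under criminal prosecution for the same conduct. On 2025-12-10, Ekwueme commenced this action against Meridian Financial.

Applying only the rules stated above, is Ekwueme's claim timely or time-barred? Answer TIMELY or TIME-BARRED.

TIME-BARRED

Taking the later of the act (2020-10-24) and discovery (2021-11-21), the claim accrued on 2021-11-21.
3 years from 2021-11-21 is 2024-11-21.
The pending criminal prosecution from 2022-04-10 to 2023-03-22 tolled the period for 346 days, extending the deadline to 2025-11-02.
The other events in the timeline have no effect on the limitation period under the stated rules.
Ekwueme filed on 2025-12-10, after the 2025-11-02 deadline, so the action is time-barred.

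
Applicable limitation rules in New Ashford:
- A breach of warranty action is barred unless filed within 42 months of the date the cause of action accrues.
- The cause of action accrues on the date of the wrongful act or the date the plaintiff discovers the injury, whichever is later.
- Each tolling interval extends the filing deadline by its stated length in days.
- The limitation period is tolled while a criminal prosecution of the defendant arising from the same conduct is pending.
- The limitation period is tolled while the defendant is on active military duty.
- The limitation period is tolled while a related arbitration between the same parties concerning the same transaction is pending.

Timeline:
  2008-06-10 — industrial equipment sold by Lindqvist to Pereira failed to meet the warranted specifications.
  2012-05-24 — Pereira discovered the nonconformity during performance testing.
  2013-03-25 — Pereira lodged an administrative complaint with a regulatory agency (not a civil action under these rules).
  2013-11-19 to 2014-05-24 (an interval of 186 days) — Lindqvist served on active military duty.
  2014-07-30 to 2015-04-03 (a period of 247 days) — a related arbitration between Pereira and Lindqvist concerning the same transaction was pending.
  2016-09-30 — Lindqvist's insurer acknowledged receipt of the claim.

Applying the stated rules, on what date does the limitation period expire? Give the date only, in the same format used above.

2017-01-30

The claim accrued on 2012-05-24 — the later of the 2008-06-10 act and the 2012-05-24 discovery.
Adding the 42 months base period to 2012-05-24 gives a deadline of 2015-11-24, before any tolling.
The defendant's active military service from 2013-11-19 to 2014-05-24 tolled the period for 186 days, extending the deadline to 2016-05-28.
Because the pending related arbitration ran from 2014-07-30 to 2015-04-03, the deadline is extended by 247 days to 2017-01-30.
Nothing else in the chronology tolls or restarts the period.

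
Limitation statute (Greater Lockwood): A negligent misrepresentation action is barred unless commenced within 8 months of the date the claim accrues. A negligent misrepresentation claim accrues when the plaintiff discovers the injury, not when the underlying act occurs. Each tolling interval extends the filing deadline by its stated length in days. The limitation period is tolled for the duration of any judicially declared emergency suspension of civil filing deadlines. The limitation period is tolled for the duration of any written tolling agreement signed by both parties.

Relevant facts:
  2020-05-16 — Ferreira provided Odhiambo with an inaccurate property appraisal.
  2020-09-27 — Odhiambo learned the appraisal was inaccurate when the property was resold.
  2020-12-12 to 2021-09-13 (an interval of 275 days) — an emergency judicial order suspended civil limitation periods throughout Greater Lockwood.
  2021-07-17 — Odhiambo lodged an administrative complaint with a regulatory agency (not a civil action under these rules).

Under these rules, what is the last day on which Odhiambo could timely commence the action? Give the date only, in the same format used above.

Accrual is tied to discovery, so the period began on 2020-09-27 rather than on 2020-05-16 when the act occurred.
Adding the 8 months base period to 2020-09-27 gives a deadline of 2021-05-27, before any tolling.
The period was tolled for 275 days by the emergency suspension of filing deadlines (2020-12-12 to 2021-09-13), pushing the deadline to 2022-02-26.
The other events in the timeline have no effect on the limitation period under the stated rules.

2022-02-26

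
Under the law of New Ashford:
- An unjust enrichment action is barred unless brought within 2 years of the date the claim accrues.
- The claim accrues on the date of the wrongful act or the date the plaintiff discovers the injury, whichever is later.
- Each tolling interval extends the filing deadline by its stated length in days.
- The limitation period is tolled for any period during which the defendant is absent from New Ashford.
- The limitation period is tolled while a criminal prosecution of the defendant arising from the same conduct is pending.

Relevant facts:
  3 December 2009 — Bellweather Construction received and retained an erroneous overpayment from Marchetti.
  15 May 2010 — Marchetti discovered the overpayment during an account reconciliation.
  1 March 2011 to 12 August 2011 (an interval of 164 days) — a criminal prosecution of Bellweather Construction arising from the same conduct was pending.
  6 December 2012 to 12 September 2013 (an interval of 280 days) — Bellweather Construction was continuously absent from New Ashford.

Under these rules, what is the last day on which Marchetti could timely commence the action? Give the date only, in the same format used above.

Taking the later of the act (3 December 2009) and discovery (15 May 2010), the claim accrued on 15 May 2010.
Adding the 2 years base period to 15 May 2010 gives a deadline of 15 May 2012, before any tolling.
The period was tolled for 164 days by the pending criminal prosecution (1 March 2011 to 12 August 2011), pushing the deadline to 26 October 2012.
The defendant's absence from the jurisdiction from 6 December 2012 to 12 September 2013 began after the period had already run on 26 October 2012, so it has no tolling effect.

26 October 2012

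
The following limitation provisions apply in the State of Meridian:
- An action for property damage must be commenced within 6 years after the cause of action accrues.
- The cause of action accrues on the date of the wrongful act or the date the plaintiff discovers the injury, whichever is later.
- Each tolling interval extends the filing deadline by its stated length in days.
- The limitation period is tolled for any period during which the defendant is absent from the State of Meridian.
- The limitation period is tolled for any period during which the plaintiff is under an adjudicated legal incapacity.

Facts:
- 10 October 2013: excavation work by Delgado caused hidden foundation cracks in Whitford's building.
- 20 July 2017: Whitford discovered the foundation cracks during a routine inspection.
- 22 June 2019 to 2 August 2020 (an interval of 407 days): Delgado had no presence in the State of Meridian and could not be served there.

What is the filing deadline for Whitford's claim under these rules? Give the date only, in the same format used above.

Taking the later of the act (10 October 2013) and discovery (20 July 2017), the claim accrued on 20 July 2017.
6 years from 20 July 2017 is 20 July 2023.
The period was tolled for 407 days by the defendant's absence from the jurisdiction (22 June 2019 to 2 August 2020), pushing the deadline to 30 August 2024.

30 August 2024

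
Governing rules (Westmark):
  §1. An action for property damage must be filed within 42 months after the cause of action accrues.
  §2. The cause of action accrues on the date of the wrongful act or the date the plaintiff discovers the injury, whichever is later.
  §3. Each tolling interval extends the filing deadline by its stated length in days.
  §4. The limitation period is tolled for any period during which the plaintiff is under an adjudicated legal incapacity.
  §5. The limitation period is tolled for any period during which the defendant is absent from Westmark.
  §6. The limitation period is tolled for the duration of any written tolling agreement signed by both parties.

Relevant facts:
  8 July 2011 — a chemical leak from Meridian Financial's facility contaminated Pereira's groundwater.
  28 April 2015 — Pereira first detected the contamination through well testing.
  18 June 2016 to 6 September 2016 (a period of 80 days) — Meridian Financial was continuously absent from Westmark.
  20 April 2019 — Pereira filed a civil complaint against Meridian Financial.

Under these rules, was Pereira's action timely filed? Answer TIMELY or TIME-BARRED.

The claim accrued on 28 April 2015 — the later of the 8 July 2011 act and the 28 April 2015 discovery.
42 months from 28 April 2015 is 28 October 2018.
The period was tolled for 80 days by the defendant's absence from the jurisdiction (18 June 2016 to 6 September 2016), pushing the deadline to 16 January 2019.
Pereira filed on 20 April 2019, after the 16 January 2019 deadline, so the action is time-barred.

TIME-BARRED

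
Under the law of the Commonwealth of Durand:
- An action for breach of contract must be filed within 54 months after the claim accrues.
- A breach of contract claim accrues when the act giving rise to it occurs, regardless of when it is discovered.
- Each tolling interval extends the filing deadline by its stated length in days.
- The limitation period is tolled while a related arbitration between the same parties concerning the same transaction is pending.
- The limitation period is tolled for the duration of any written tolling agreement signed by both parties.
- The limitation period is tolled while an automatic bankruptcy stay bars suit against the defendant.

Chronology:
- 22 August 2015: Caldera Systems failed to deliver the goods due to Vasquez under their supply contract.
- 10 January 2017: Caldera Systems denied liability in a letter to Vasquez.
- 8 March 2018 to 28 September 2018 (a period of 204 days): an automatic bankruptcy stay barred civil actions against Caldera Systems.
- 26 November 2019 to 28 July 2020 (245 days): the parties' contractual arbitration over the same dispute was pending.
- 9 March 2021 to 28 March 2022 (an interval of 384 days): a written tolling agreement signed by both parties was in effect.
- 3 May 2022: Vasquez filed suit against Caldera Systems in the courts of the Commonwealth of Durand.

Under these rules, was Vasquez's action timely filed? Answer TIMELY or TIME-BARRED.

TIMELY

The claim accrued on 22 August 2015, when the wrongful act occurred.
54 months from 22 August 2015 is 22 February 2020.
Because the automatic bankruptcy stay ran from 8 March 2018 to 28 September 2018, the deadline is extended by 204 days to 13 September 2020.
The pending related arbitration from 26 November 2019 to 28 July 2020 tolled the period for 245 days, extending the deadline to 16 May 2021.
The written tolling agreement from 9 March 2021 to 28 March 2022 tolled the period for 384 days, extending the deadline to 4 June 2022.
The other events in the timeline have no effect on the limitation period under the stated rules.
The 3 May 2022 filing precedes the 4 June 2022 deadline; the claim is timely.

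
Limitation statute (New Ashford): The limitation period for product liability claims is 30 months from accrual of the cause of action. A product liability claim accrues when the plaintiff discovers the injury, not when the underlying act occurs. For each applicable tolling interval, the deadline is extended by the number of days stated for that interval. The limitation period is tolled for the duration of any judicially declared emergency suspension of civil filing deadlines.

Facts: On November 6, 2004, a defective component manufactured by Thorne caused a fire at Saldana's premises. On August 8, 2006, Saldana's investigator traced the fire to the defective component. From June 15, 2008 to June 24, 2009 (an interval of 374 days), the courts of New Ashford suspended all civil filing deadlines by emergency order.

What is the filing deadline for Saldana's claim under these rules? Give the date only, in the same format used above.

The claim did not accrue until Saldana discovered the injury on August 8, 2006; the November 6, 2004 act date does not start the clock under the stated rule.
Adding the 30 months base period to August 8, 2006 gives a deadline of February 8, 2009, before any tolling.
The period was tolled for 374 days by the emergency suspension of filing deadlines (June 15, 2008 to June 24, 2009), pushing the deadline to February 17, 2010.

February 17, 2010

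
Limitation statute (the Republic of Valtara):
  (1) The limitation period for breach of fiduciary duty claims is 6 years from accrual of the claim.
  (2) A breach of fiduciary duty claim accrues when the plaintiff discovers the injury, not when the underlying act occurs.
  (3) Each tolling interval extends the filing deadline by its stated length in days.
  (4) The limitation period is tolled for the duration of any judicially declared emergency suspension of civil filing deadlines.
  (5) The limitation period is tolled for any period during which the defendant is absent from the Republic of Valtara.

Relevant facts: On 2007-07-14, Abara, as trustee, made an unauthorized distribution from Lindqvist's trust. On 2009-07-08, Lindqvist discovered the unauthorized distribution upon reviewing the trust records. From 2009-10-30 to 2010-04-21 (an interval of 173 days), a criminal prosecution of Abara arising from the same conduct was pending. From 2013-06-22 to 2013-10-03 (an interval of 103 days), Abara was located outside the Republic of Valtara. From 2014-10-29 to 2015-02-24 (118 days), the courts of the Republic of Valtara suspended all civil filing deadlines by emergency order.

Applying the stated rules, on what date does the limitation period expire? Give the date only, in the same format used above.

2016-02-14

The claim did not accrue until Lindqvist discovered the injury on 2009-07-08; the 2007-07-14 act date does not start the clock under the stated rule.
Adding the 6 years base period to 2009-07-08 gives a deadline of 2015-07-08, before any tolling.
The defendant's absence from the jurisdiction from 2013-06-22 to 2013-10-03 tolled the period for 103 days, extending the deadline to 2015-10-19.
The period was tolled for 118 days by the emergency suspension of filing deadlines (2014-10-29 to 2015-02-24), pushing the deadline to 2016-02-14.
The pending criminal prosecution from 2009-10-30 to 2010-04-21 does not toll the period, because no stated rule makes a criminal prosecution a tolling event.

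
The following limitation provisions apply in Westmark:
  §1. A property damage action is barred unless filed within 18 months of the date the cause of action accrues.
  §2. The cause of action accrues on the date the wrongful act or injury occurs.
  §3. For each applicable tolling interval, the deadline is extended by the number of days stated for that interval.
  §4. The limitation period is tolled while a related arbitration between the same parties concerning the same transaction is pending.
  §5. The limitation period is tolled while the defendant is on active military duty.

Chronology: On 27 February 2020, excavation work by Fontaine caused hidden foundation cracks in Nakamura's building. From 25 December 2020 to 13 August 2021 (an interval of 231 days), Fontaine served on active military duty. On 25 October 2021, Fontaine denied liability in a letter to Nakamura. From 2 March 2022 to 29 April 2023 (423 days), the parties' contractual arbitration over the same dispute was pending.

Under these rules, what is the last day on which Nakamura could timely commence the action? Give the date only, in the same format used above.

The cause of action accrued on 27 February 2020, the date of the act.
The untolled deadline — 18 months after 27 February 2020 — is 27 August 2021.
The defendant's active military service from 25 December 2020 to 13 August 2021 tolled the period for 231 days, extending the deadline to 15 April 2022.
Because the pending related arbitration ran from 2 March 2022 to 29 April 2023, the deadline is extended by 423 days to 12 June 2023.
The other events in the timeline have no effect on the limitation period under the stated rules.

12 June 2023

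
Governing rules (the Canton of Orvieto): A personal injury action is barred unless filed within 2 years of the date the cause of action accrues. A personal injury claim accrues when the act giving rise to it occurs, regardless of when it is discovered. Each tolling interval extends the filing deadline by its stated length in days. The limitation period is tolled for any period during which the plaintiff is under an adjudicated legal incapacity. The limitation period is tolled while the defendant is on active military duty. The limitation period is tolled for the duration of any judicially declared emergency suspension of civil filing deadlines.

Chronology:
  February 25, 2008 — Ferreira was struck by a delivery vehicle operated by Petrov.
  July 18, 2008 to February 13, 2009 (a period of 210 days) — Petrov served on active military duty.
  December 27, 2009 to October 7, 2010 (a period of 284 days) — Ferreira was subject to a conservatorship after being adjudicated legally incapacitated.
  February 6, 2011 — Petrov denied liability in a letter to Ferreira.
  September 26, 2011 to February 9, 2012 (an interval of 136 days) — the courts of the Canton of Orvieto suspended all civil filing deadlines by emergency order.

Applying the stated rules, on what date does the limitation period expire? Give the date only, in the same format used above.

July 4, 2011

The limitation period began to run on February 25, 2008.
The untolled deadline — 2 years after February 25, 2008 — is February 25, 2010.
The defendant's active military service from July 18, 2008 to February 13, 2009 tolled the period for 210 days, extending the deadline to September 23, 2010.
The period was tolled for 284 days by the plaintiff's legal incapacity (December 27, 2009 to October 7, 2010), pushing the deadline to July 4, 2011.
The emergency suspension of filing deadlines from September 26, 2011 to February 9, 2012 began after the period had already run on July 4, 2011, so it has no tolling effect.
None of the other events listed affects the running of the period under the stated rules.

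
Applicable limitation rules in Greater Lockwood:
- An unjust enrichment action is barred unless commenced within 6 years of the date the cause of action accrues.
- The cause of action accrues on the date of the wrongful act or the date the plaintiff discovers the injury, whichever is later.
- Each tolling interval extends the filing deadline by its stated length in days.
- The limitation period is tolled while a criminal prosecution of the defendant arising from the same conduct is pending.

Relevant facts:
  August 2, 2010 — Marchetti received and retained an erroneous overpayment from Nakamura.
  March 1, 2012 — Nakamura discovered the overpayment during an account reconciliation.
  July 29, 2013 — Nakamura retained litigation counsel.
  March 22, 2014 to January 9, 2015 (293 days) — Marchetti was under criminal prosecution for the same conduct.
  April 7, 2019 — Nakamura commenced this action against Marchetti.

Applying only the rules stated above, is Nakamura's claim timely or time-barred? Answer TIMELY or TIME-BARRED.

The claim accrued on March 1, 2012 — the later of the August 2, 2010 act and the March 1, 2012 discovery.
6 years from March 1, 2012 is March 1, 2018.
The pending criminal prosecution from March 22, 2014 to January 9, 2015 tolled the period for 293 days, extending the deadline to December 19, 2018.
Nothing else in the chronology tolls or restarts the period.
Nakamura filed on April 7, 2019, after the December 19, 2018 deadline, so the action is time-barred.

TIME-BARRED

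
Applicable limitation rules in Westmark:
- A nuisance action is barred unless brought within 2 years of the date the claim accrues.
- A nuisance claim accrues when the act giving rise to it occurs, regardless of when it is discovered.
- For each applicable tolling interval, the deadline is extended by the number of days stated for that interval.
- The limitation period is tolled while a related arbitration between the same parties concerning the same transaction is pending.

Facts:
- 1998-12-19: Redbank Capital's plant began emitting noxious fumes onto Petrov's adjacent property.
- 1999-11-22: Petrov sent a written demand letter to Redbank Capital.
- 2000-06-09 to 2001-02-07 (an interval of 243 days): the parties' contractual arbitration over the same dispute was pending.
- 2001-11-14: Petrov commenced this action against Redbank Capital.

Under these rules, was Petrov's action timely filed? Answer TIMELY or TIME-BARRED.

The claim accrued on 1998-12-19, the date of the act.
The untolled deadline — 2 years after 1998-12-19 — is 2000-12-19.
The period was tolled for 243 days by the pending related arbitration (2000-06-09 to 2001-02-07), pushing the deadline to 2001-08-19.
Nothing else in the chronology tolls or restarts the period.
The 2001-11-14 filing falls after the 2001-08-19 deadline; the claim is time-barred.

TIME-BARRED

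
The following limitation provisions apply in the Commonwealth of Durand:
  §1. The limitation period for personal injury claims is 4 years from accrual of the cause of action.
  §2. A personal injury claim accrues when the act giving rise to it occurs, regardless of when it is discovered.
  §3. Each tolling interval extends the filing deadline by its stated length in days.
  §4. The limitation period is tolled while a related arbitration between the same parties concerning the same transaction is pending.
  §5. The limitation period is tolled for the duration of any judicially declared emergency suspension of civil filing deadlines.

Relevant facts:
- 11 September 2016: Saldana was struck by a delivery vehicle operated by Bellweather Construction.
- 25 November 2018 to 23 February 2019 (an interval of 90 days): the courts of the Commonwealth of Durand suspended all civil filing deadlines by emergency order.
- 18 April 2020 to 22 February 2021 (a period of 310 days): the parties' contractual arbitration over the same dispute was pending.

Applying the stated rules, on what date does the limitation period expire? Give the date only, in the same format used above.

16 October 2021

The cause of action accrued on 11 September 2016, the date of the act.
Adding the 4 years base period to 11 September 2016 gives a deadline of 11 September 2020, before any tolling.
The emergency suspension of filing deadlines from 25 November 2018 to 23 February 2019 tolled the period for 90 days, extending the deadline to 10 December 2020.
The pending related arbitration from 18 April 2020 to 22 February 2021 tolled the period for 310 days, extending the deadline to 16 October 2021.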